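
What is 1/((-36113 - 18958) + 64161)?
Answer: 1/9090 ≈ 0.00011001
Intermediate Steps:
1/((-36113 - 18958) + 64161) = 1/(-55071 + 64161) = 1/9090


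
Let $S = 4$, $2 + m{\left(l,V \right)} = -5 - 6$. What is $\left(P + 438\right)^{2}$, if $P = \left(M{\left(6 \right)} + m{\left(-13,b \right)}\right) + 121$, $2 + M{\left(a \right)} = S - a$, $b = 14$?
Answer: $293764$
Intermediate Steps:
$m{\left(l,V \right)} = -13$ ($m{\left(l,V \right)} = -2 - 11 = -13$)
$M{\left(a \right)} = 2 - a$ ($M{\left(a \right)} = -2 - \left(-4 + a\right) = 2 - a$)
$P = 104$ ($P = \left(\left(2 - 6\right) - 13\right) + 121 = \left(-4 - 13\right) + 121 = -17 + 121 = 104$)
$\left(P + 438\right)^{2} = \left(104 + 438\right)^{2} = 542^{2} = 293764$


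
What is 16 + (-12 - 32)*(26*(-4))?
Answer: 4592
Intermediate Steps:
16 + (-12 - 32)*(26*(-4)) = 16 - 44*(-104) = 16 + 4576 = 4592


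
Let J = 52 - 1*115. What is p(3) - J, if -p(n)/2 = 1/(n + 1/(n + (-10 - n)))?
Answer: 1807/29 ≈ 62.310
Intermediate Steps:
p(n) = -2/(-⅒ + n) (p(n) = -2/(n + 1/(n + (-10 - n))) = -2/(n + 1/(-10)) = -2/(n - ⅒) = -2/(-⅒ + n))
J = -63 (J = 52 - 115 = -63)
p(3) - J = -20/(-1 + 10*3) - 1*(-63) = -20/(-1 + 30) + 63 = -20/29 + 63 = 1807/29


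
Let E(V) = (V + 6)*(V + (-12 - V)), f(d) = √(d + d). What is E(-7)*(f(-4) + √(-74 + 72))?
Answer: 36*I*√2 ≈ 50.912*I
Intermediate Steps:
f(d) = √2*√d (f(d) = √(2*d) = √2*√d)
E(V) = -72 - 12*V (E(V) = (6 + V)*(-12) = -72 - 12*V)
E(-7)*(f(-4) + √(-74 + 72)) = (-72 - 12*(-7))*(√2*√(-4) + √(-74 + 72)) = (-72 + 84)*(√2*(2*I) + √(-2)) = 12*(2*I*√2 + I*√2) = 12*(3*I*√2) = 36*I*√2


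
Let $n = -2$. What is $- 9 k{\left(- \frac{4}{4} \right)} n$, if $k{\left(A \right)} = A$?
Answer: $-18$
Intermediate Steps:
$- 9 k{\left(- \frac{4}{4} \right)} n = - 9 \left(- \frac{4}{4}\right) \left(-2\right) = - 9 \left(\left(-4\right) \frac{1}{4}\right) \left(-2\right) = \left(-9\right) \left(-1\right) \left(-2\right) = 9 \left(-2\right) = -18$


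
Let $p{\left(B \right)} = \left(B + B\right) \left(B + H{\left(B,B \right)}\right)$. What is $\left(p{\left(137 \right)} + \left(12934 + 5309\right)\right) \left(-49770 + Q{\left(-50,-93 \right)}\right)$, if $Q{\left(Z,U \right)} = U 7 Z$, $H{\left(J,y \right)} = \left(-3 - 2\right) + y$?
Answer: $-1583361780$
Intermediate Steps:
$H{\left(J,y \right)} = -5 + y$
$Q{\left(Z,U \right)} = 7 U Z$
$p{\left(B \right)} = 2 B \left(-5 + 2 B\right)$ ($p{\left(B \right)} = \left(B + B\right) \left(B + \left(-5 + B\right)\right) = 2 B \left(-5 + 2 B\right)$)
$\left(p{\left(137 \right)} + \left(12934 + 5309\right)\right) \left(-49770 + Q{\left(-50,-93 \right)}\right) = \left(2 \cdot 137 \left(-5 + 2 \cdot 137\right) + \left(12934 + 5309\right)\right) \left(-49770 + 7 \left(-93\right) \left(-50\right)\right) = \left(2 \cdot 137 \left(-5 + 274\right) + 18243\right) \left(-49770 + 32550\right) = \left(2 \cdot 137 \cdot 269 + 18243\right) \left(-17220\right) = \left(73706 + 18243\right) \left(-17220\right) = 91949 \left(-17220\right) = -1583361780$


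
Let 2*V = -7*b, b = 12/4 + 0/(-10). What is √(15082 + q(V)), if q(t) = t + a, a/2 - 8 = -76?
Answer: 3*√6638/2 ≈ 122.21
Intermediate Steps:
a = -136 (a = 16 + 2*(-76) = 16 - 152 = -136)
b = 3 (b = 12*(¼) + 0*(-⅒) = 3 + 0 = 3)
V = -21/2 (V = (-7*3)/2 = (½)*(-21) = -21/2 ≈ -10.500)
q(t) = -136 + t (q(t) = t - 136 = -136 + t)
√(15082 + q(V)) = √(15082 + (-136 - 21/2)) = √(15082 - 293/2) = √(29871/2) = 3*√6638/2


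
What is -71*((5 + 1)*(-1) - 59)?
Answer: 4615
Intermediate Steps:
-71*((5 + 1)*(-1) - 59) = -71*(6*(-1) - 59) = -71*(-6 - 59) = -71*(-65) = 4615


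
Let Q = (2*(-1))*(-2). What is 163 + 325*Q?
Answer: 1463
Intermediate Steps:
Q = 4 (Q = -2*(-2) = 4)
163 + 325*Q = 163 + 325*4 = 163 + 1300 = 1463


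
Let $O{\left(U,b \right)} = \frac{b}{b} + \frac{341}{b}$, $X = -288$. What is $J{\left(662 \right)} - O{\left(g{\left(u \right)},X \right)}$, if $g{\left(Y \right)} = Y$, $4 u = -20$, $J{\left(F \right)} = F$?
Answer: $\frac{190709}{288} \approx 662.18$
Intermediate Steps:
$u = -5$ ($u = \frac{1}{4} \left(-20\right) = -5$)
$O{\left(U,b \right)} = 1 + \frac{341}{b}$
$J{\left(662 \right)} - O{\left(g{\left(u \right)},X \right)} = 662 - \frac{341 - 288}{-288} = 662 - \left(- \frac{1}{288}\right) 53 = 662 - - \frac{53}{288} = 662 + \frac{53}{288} = \frac{190709}{288}$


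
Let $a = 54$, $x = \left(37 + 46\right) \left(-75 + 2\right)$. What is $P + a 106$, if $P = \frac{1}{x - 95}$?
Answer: $\frac{35225495}{6154} \approx 5724.0$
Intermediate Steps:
$x = -6059$ ($x = 83 \left(-73\right) = -6059$)
$P = - \frac{1}{6154}$ ($P = \frac{1}{-6059 - 95} = \frac{1}{-6154} = - \frac{1}{6154} \approx -0.0001625$)
$P + a 106 = - \frac{1}{6154} + 54 \cdot 106 = - \frac{1}{6154} + 5724 = \frac{35225495}{6154}$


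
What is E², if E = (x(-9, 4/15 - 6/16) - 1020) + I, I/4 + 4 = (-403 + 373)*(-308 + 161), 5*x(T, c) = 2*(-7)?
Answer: 6889996036/25 ≈ 2.7560e+8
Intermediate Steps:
x(T, c) = -14/5 (x(T, c) = (2*(-7))/5 = (⅕)*(-14) = -14/5)
I = 17624 (I = -16 + 4*((-403 + 373)*(-308 + 161)) = -16 + 4*(-30*(-147)) = -16 + 4*4410 = -16 + 17640 = 17624)
E = 83006/5 (E = (-14/5 - 1020) + 17624 = -5114/5 + 17624 = 83006/5 ≈ 16601.)
E² = (83006/5)² = 6889996036/25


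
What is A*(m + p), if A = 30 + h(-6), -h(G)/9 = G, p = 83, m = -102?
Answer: -1596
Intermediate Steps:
h(G) = -9*G
A = 84 (A = 30 - 9*(-6) = 30 + 54 = 84)
A*(m + p) = 84*(-102 + 83) = 84*(-19) = -1596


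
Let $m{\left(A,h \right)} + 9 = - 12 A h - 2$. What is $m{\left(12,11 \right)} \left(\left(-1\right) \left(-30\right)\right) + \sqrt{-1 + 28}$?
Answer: $-47850 + 3 \sqrt{3} \approx -47845.0$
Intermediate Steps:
$m{\left(A,h \right)} = -11 - 12 A h$ ($m{\left(A,h \right)} = -9 + \left(- 12 A h - 2\right) = -9 - \left(2 + 12 A h\right) = -11 - 12 A h$)
$m{\left(12,11 \right)} \left(\left(-1\right) \left(-30\right)\right) + \sqrt{-1 + 28} = \left(-11 - 144 \cdot 11\right) \left(\left(-1\right) \left(-30\right)\right) + \sqrt{-1 + 28} = \left(-11 - 1584\right) 30 + \sqrt{27} = \left(-1595\right) 30 + 3 \sqrt{3} = -47850 + 3 \sqrt{3}$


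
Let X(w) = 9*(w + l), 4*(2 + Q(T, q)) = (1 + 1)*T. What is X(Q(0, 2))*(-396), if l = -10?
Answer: 42768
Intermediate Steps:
Q(T, q) = -2 + T/2 (Q(T, q) = -2 + ((1 + 1)*T)/4 = -2 + (2*T)/4 = -2 + T/2)
X(w) = -90 + 9*w (X(w) = 9*(w - 10) = 9*(-10 + w) = -90 + 9*w)
X(Q(0, 2))*(-396) = (-90 + 9*(-2 + (1/2)*0))*(-396) = (-90 + 9*(-2 + 0))*(-396) = (-90 + 9*(-2))*(-396) = (-90 - 18)*(-396) = -108*(-396) = 42768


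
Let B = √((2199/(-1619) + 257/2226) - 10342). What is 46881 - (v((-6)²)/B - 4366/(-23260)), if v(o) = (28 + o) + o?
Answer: 545223847/11630 + 100*I*√134338574852188266/37275950639 ≈ 46881.0 + 0.98327*I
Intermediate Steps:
v(o) = 28 + 2*o
B = I*√134338574852188266/3603894 (B = √((2199*(-1/1619) + 257*(1/2226)) - 10342) = √((-2199/1619 + 257/2226) - 10342) = √(-4478891/3603894 - 10342) = √(-37275950639/3603894) = I*√134338574852188266/3603894 ≈ 101.7*I)
46881 - (v((-6)²)/B - 4366/(-23260)) = 46881 - ((28 + 2*(-6)²)/((I*√134338574852188266/3603894)) - 4366/(-23260)) = 46881 - ((28 + 2*36)*(-I*√134338574852188266/37275950639) - 4366*(-1/23260)) = 46881 - ((28 + 72)*(-I*√134338574852188266/37275950639) + 2183/11630) = 46881 - (100*(-I*√134338574852188266/37275950639) + 2183/11630) = 46881 - (-100*I*√134338574852188266/37275950639 + 2183/11630) = 46881 - (2183/11630 - 100*I*√134338574852188266/37275950639) = 46881 + (-2183/11630 + 100*I*√134338574852188266/37275950639) = 545223847/11630 + 100*I*√134338574852188266/37275950639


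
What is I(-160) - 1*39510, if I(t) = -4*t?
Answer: -38870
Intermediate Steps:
I(-160) - 1*39510 = -4*(-160) - 1*39510 = 640 - 39510 = -38870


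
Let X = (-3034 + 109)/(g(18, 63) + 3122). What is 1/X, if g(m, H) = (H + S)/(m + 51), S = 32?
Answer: -215513/201825 ≈ -1.0678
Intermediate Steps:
g(m, H) = (32 + H)/(51 + m) (g(m, H) = (H + 32)/(m + 51) = (32 + H)/(51 + m))
X = -201825/215513 (X = (-3034 + 109)/((32 + 63)/(51 + 18) + 3122) = -2925/(95/69 + 3122) = -2925/215513/69 = -2925*69/215513 = -201825/215513 ≈ -0.93649)
1/X = 1/(-201825/215513) = -215513/201825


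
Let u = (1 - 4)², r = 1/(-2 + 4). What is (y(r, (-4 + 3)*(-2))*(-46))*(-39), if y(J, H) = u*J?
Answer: 8073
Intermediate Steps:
r = ½ (r = 1/2 = ½ ≈ 0.50000)
u = 9 (u = (-3)² = 9)
y(J, H) = 9*J
(y(r, (-4 + 3)*(-2))*(-46))*(-39) = ((9*(½))*(-46))*(-39) = ((9/2)*(-46))*(-39) = -207*(-39) = 8073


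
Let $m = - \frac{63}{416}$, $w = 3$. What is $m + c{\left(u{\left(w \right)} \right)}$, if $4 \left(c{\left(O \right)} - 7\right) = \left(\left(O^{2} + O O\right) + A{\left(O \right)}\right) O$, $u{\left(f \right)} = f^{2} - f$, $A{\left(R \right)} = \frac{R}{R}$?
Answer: $\frac{48401}{416} \approx 116.35$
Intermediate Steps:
$A{\left(R \right)} = 1$
$c{\left(O \right)} = 7 + \frac{O \left(1 + 2 O^{2}\right)}{4}$ ($c{\left(O \right)} = 7 + \frac{\left(\left(O^{2} + O O\right) + 1\right) O}{4} = 7 + \frac{\left(\left(O^{2} + O^{2}\right) + 1\right) O}{4} = 7 + \frac{\left(2 O^{2} + 1\right) O}{4} = 7 + \frac{\left(1 + 2 O^{2}\right) O}{4} = 7 + \frac{O \left(1 + 2 O^{2}\right)}{4}$)
$m = - \frac{63}{416}$ ($m = \left(-63\right) \frac{1}{416} = - \frac{63}{416} \approx -0.15144$)
$m + c{\left(u{\left(w \right)} \right)} = - \frac{63}{416} + \left(7 + \frac{\left(3 \left(-1 + 3\right)\right)^{3}}{2} + \frac{3 \left(-1 + 3\right)}{4}\right) = - \frac{63}{416} + \left(7 + \frac{\left(3 \cdot 2\right)^{3}}{2} + \frac{3 \cdot 2}{4}\right) = - \frac{63}{416} + \left(7 + \frac{6^{3}}{2} + \frac{1}{4} \cdot 6\right) = - \frac{63}{416} + \left(7 + \frac{1}{2} \cdot 216 + \frac{3}{2}\right) = - \frac{63}{416} + \left(7 + 108 + \frac{3}{2}\right) = - \frac{63}{416} + \frac{233}{2} = \frac{48401}{416}$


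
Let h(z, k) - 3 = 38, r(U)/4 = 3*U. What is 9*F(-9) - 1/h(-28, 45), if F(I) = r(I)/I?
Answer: 4427/41 ≈ 107.98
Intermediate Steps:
r(U) = 12*U (r(U) = 4*(3*U) = 12*U)
h(z, k) = 41 (h(z, k) = 3 + 38 = 41)
F(I) = 12 (F(I) = (12*I)/I = 12)
9*F(-9) - 1/h(-28, 45) = 9*12 - 1/41 = 108 - 1*1/41 = 108 - 1/41 = 4427/41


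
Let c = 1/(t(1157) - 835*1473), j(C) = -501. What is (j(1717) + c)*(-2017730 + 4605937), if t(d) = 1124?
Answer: -1593414969592724/1228831 ≈ -1.2967e+9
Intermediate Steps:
c = -1/1228831 (c = 1/(1124 - 835*1473) = 1/(1124 - 1229955) = 1/(-1228831) = -1/1228831 ≈ -8.1378e-7)
(j(1717) + c)*(-2017730 + 4605937) = (-501 - 1/1228831)*(-2017730 + 4605937) = -615644332/1228831*2588207 = -1593414969592724/1228831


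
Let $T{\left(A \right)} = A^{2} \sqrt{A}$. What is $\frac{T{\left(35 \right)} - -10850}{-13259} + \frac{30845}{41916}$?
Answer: $- \frac{45814745}{555764244} - \frac{1225 \sqrt{35}}{13259} \approx -0.62902$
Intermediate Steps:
$T{\left(A \right)} = A^{\frac{5}{2}}$
$\frac{T{\left(35 \right)} - -10850}{-13259} + \frac{30845}{41916} = \frac{35^{\frac{5}{2}} - -10850}{-13259} + \frac{30845}{41916} = \left(1225 \sqrt{35} + 10850\right) \left(- \frac{1}{13259}\right) + 30845 \cdot \frac{1}{41916} = \left(10850 + 1225 \sqrt{35}\right) \left(- \frac{1}{13259}\right) + \frac{30845}{41916} = \left(- \frac{10850}{13259} - \frac{1225 \sqrt{35}}{13259}\right) + \frac{30845}{41916} = - \frac{45814745}{555764244} - \frac{1225 \sqrt{35}}{13259}$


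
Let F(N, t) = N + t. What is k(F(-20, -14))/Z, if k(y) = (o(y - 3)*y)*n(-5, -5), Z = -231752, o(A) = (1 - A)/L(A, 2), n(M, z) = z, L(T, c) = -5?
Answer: 323/57938 ≈ 0.0055749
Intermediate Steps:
o(A) = -⅕ + A/5 (o(A) = (1 - A)/(-5) = (1 - A)*(-⅕) = -⅕ + A/5)
k(y) = -5*y*(-⅘ + y/5) (k(y) = ((-⅕ + (y - 3)/5)*y)*(-5) = ((-⅕ + (-3 + y)/5)*y)*(-5) = ((-⅕ + (-⅗ + y/5))*y)*(-5) = ((-⅘ + y/5)*y)*(-5) = (y*(-⅘ + y/5))*(-5) = -5*y*(-⅘ + y/5))
k(F(-20, -14))/Z = ((-20 - 14)*(4 - (-20 - 14)))/(-231752) = -34*(4 - 1*(-34))*(-1/231752) = -34*(4 + 34)*(-1/231752) = -34*38*(-1/231752) = -1292*(-1/231752) = 323/57938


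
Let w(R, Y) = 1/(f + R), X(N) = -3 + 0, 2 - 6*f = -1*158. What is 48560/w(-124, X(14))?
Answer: -14179520/3 ≈ -4.7265e+6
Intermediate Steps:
f = 80/3 (f = ⅓ - (-1)*158/6 = ⅓ - ⅙*(-158) = ⅓ + 79/3 = 80/3 ≈ 26.667)
X(N) = -3
w(R, Y) = 1/(80/3 + R)
48560/w(-124, X(14)) = 48560/((3/(80 + 3*(-124)))) = 48560/((3/(80 - 372))) = 48560/((3/(-292))) = 48560/((3*(-1/292))) = 48560/(-3/292) = 48560*(-292/3) = -14179520/3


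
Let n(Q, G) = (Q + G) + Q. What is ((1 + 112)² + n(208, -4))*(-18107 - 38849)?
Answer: -750737036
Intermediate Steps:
n(Q, G) = G + 2*Q (n(Q, G) = (G + Q) + Q = G + 2*Q)
((1 + 112)² + n(208, -4))*(-18107 - 38849) = ((1 + 112)² + (-4 + 2*208))*(-18107 - 38849) = (113² + (-4 + 416))*(-56956) = (12769 + 412)*(-56956) = 13181*(-56956) = -750737036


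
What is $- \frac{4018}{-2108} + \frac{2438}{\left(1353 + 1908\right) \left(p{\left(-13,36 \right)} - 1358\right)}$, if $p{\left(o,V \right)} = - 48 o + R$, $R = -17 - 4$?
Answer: $\frac{4943698843}{2595005970} \approx 1.9051$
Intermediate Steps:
$R = -21$
$p{\left(o,V \right)} = -21 - 48 o$ ($p{\left(o,V \right)} = - 48 o - 21 = -21 - 48 o$)
$- \frac{4018}{-2108} + \frac{2438}{\left(1353 + 1908\right) \left(p{\left(-13,36 \right)} - 1358\right)} = - \frac{4018}{-2108} + \frac{2438}{\left(1353 + 1908\right) \left(\left(-21 - -624\right) - 1358\right)} = \left(-4018\right) \left(- \frac{1}{2108}\right) + \frac{2438}{3261 \left(\left(-21 + 624\right) - 1358\right)} = \frac{2009}{1054} + \frac{2438}{3261 \left(603 - 1358\right)} = \frac{2009}{1054} + \frac{2438}{3261 \left(-755\right)} = \frac{2009}{1054} + \frac{2438}{-2462055} = \frac{2009}{1054} + 2438 \left(- \frac{1}{2462055}\right) = \frac{2009}{1054} - \frac{2438}{2462055} = \frac{4943698843}{2595005970}$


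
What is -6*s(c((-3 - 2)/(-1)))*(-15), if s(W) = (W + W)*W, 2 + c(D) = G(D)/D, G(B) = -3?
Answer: 6084/5 ≈ 1216.8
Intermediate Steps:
c(D) = -2 - 3/D
s(W) = 2*W² (s(W) = (2*W)*W = 2*W²)
-6*s(c((-3 - 2)/(-1)))*(-15) = -12*(-2 - 3*(-1/(-3 - 2)))²*(-15) = -12*(-2 - 3/((-5*(-1))))²*(-15) = -12*(-2 - 3/5)²*(-15) = -12*(-2 - 3*⅕)²*(-15) = -12*(-2 - ⅗)²*(-15) = -12*(-13/5)²*(-15) = -12*169/25*(-15) = -6*338/25*(-15) = -2028/25*(-15) = 6084/5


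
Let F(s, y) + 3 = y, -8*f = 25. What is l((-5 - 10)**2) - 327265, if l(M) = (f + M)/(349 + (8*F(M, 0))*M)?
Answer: -13224125895/40408 ≈ -3.2727e+5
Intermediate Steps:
f = -25/8 (f = -1/8*25 = -25/8 ≈ -3.1250)
F(s, y) = -3 + y
l(M) = (-25/8 + M)/(349 - 24*M) (l(M) = (-25/8 + M)/(349 + (8*(-3 + 0))*M) = (-25/8 + M)/(349 + (8*(-3))*M) = (-25/8 + M)/(349 - 24*M))
l((-5 - 10)**2) - 327265 = (-25 + 8*(-5 - 10)**2)/(8*(349 - 24*(-5 - 10)**2)) - 327265 = (-25 + 8*(-15)**2)/(8*(349 - 24*(-15)**2)) - 327265 = (-25 + 8*225)/(8*(349 - 24*225)) - 327265 = (-25 + 1800)/(8*(349 - 5400)) - 327265 = (1/8)*1775/(-5051) - 327265 = (1/8)*(-1/5051)*1775 - 327265 = -1775/40408 - 327265 = -13224125895/40408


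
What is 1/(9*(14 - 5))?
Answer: 1/81 ≈ 0.012346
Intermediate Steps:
1/(9*(14 - 5)) = 1/(9*9) = 1/81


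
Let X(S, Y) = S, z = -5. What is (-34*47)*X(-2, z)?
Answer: 3196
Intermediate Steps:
(-34*47)*X(-2, z) = -34*47*(-2) = -1598*(-2) = 3196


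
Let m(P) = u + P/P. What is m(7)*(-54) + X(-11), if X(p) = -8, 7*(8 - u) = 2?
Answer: -3350/7 ≈ -478.57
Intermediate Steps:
u = 54/7 (u = 8 - 1/7*2 = 8 - 2/7 = 54/7 ≈ 7.7143)
m(P) = 61/7 (m(P) = 54/7 + P/P = 54/7 + 1 = 61/7)
m(7)*(-54) + X(-11) = (61/7)*(-54) - 8 = -3294/7 - 8 = -3350/7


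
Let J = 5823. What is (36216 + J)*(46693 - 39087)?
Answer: 319748634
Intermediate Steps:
(36216 + J)*(46693 - 39087) = (36216 + 5823)*(46693 - 39087) = 42039*7606 = 319748634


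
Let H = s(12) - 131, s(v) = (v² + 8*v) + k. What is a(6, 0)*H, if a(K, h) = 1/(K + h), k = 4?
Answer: 113/6 ≈ 18.833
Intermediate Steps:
s(v) = 4 + v² + 8*v (s(v) = (v² + 8*v) + 4 = 4 + v² + 8*v)
H = 113 (H = (4 + 12² + 8*12) - 131 = (4 + 144 + 96) - 131 = 244 - 131 = 113)
a(6, 0)*H = 113/(6 + 0) = 113/6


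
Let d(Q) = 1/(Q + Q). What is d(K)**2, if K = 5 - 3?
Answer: 1/16 ≈ 0.062500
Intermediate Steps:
K = 2
d(Q) = 1/(2*Q)
d(K)**2 = ((1/2)/2)**2 = ((1/2)*(1/2))**2 = (1/4)**2 = 1/16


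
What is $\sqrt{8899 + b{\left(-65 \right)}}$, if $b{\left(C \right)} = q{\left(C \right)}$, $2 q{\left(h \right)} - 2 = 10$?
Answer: $\sqrt{8905} \approx 94.366$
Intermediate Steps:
$q{\left(h \right)} = 6$ ($q{\left(h \right)} = 1 + \frac{1}{2} \cdot 10 = 1 + 5 = 6$)
$b{\left(C \right)} = 6$
$\sqrt{8899 + b{\left(-65 \right)}} = \sqrt{8899 + 6} = \sqrt{8905}$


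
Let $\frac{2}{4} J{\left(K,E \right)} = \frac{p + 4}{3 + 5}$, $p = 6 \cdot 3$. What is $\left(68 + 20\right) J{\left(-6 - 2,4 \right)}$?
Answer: $484$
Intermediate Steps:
$p = 18$
$J{\left(K,E \right)} = \frac{11}{2}$ ($J{\left(K,E \right)} = 2 \frac{18 + 4}{3 + 5} = 2 \cdot \frac{22}{8} = 2 \cdot 22 \cdot \frac{1}{8} = 2 \cdot \frac{11}{4} = \frac{11}{2}$)
$\left(68 + 20\right) J{\left(-6 - 2,4 \right)} = \left(68 + 20\right) \frac{11}{2} = 88 \cdot \frac{11}{2} = 484$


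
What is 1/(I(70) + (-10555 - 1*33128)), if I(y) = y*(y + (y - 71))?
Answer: -1/38853 ≈ -2.5738e-5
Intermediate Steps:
I(y) = y*(-71 + 2*y) (I(y) = y*(y + (-71 + y)) = y*(-71 + 2*y))
1/(I(70) + (-10555 - 1*33128)) = 1/(70*(-71 + 2*70) + (-10555 - 1*33128)) = 1/(70*(-71 + 140) + (-10555 - 33128)) = 1/(70*69 - 43683) = 1/(4830 - 43683) = 1/(-38853) = -1/38853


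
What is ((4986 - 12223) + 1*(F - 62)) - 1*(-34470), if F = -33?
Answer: 27138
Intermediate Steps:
((4986 - 12223) + 1*(F - 62)) - 1*(-34470) = ((4986 - 12223) + 1*(-33 - 62)) - 1*(-34470) = (-7237 + 1*(-95)) + 34470 = (-7237 - 95) + 34470 = -7332 + 34470 = 27138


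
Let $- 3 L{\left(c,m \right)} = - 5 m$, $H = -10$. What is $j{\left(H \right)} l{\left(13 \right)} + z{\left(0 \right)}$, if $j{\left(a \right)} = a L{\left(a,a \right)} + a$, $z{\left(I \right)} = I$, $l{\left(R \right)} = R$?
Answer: $\frac{6110}{3} \approx 2036.7$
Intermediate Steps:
$L{\left(c,m \right)} = \frac{5 m}{3}$ ($L{\left(c,m \right)} = - \frac{\left(-5\right) m}{3} = \frac{5 m}{3}$)
$j{\left(a \right)} = a + \frac{5 a^{2}}{3}$ ($j{\left(a \right)} = a \frac{5 a}{3} + a = \frac{5 a^{2}}{3} + a = a + \frac{5 a^{2}}{3}$)
$j{\left(H \right)} l{\left(13 \right)} + z{\left(0 \right)} = \frac{1}{3} \left(-10\right) \left(3 + 5 \left(-10\right)\right) 13 + 0 = \frac{1}{3} \left(-10\right) \left(3 - 50\right) 13 + 0 = \frac{1}{3} \left(-10\right) \left(-47\right) 13 + 0 = \frac{470}{3} \cdot 13 + 0 = \frac{6110}{3} + 0 = \frac{6110}{3}$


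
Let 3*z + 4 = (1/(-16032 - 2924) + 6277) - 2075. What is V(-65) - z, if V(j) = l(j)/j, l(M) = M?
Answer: -79520419/56868 ≈ -1398.3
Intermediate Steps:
z = 79577287/56868 (z = -4/3 + ((1/(-16032 - 2924) + 6277) - 2075)/3 = -4/3 + ((1/(-18956) + 6277) - 2075)/3 = -4/3 + ((-1/18956 + 6277) - 2075)/3 = -4/3 + (118986811/18956 - 2075)/3 = -4/3 + (1/3)*(79653111/18956) = -4/3 + 26551037/18956 = 79577287/56868 ≈ 1399.3)
V(j) = 1 (V(j) = j/j = 1)
V(-65) - z = 1 - 1*79577287/56868 = 1 - 79577287/56868 = -79520419/56868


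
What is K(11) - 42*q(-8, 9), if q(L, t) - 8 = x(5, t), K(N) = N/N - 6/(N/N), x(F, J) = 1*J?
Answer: -719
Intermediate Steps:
x(F, J) = J
K(N) = -5 (K(N) = 1 - 6/1 = 1 - 6*1 = 1 - 6 = -5)
q(L, t) = 8 + t
K(11) - 42*q(-8, 9) = -5 - 42*(8 + 9) = -5 - 42*17 = -5 - 714 = -719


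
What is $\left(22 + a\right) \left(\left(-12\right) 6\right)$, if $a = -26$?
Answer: $288$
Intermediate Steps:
$\left(22 + a\right) \left(\left(-12\right) 6\right) = \left(22 - 26\right) \left(\left(-12\right) 6\right) = \left(-4\right) \left(-72\right) = 288$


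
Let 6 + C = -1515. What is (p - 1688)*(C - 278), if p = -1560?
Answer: 5843152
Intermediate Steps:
C = -1521 (C = -6 - 1515 = -1521)
(p - 1688)*(C - 278) = (-1560 - 1688)*(-1521 - 278) = -3248*(-1799) = 5843152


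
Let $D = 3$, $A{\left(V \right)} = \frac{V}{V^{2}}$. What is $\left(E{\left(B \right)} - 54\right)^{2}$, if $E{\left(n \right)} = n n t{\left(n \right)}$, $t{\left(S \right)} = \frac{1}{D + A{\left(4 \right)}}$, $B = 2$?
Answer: $\frac{470596}{169} \approx 2784.6$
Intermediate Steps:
$A{\left(V \right)} = \frac{1}{V}$ ($A{\left(V \right)} = \frac{V}{V^{2}} = \frac{1}{V}$)
$t{\left(S \right)} = \frac{4}{13}$ ($t{\left(S \right)} = \frac{1}{3 + \frac{1}{4}} = \frac{1}{\frac{13}{4}} = \frac{4}{13}$)
$E{\left(n \right)} = \frac{4 n^{2}}{13}$ ($E{\left(n \right)} = n n \frac{4}{13} = n^{2} \cdot \frac{4}{13} = \frac{4 n^{2}}{13}$)
$\left(E{\left(B \right)} - 54\right)^{2} = \left(\frac{4 \cdot 2^{2}}{13} - 54\right)^{2} = \left(\frac{4}{13} \cdot 4 - 54\right)^{2} = \left(\frac{16}{13} - 54\right)^{2} = \left(- \frac{686}{13}\right)^{2} = \frac{470596}{169}$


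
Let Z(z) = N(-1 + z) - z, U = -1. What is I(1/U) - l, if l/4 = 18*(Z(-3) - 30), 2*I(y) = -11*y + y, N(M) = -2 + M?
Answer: 2381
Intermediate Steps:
Z(z) = -3 (Z(z) = (-2 + (-1 + z)) - z = (-3 + z) - z = -3)
I(y) = -5*y (I(y) = (-11*y + y)/2 = (-10*y)/2 = -5*y)
l = -2376 (l = 4*(18*(-3 - 30)) = 4*(18*(-33)) = 4*(-594) = -2376)
I(1/U) - l = -5/(-1) - 1*(-2376) = -5*(-1) + 2376 = 5 + 2376 = 2381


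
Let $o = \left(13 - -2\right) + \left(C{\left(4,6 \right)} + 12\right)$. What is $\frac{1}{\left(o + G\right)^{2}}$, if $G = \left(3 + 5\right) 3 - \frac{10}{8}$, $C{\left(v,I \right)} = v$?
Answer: $\frac{16}{46225} \approx 0.00034613$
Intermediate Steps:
$o = 31$ ($o = \left(13 - -2\right) + \left(4 + 12\right) = \left(13 + 2\right) + 16 = 15 + 16 = 31$)
$G = \frac{91}{4}$ ($G = 8 \cdot 3 - 10 \cdot \frac{1}{8} = 24 - \frac{5}{4} = \frac{91}{4} \approx 22.75$)
$\frac{1}{\left(o + G\right)^{2}} = \frac{1}{\left(31 + \frac{91}{4}\right)^{2}} = \frac{1}{\left(\frac{215}{4}\right)^{2}} = \frac{1}{\frac{46225}{16}} = \frac{16}{46225}$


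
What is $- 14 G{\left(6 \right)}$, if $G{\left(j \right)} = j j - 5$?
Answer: $-434$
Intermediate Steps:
$G{\left(j \right)} = -5 + j^{2}$ ($G{\left(j \right)} = j^{2} - 5 = -5 + j^{2}$)
$- 14 G{\left(6 \right)} = - 14 \left(-5 + 6^{2}\right) = - 14 \left(-5 + 36\right) = \left(-14\right) 31 = -434$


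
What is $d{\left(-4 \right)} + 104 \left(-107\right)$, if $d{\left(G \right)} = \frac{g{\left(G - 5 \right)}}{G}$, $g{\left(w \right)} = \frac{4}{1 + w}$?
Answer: $- \frac{89023}{8} \approx -11128.0$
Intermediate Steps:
$d{\left(G \right)} = \frac{4}{G \left(-4 + G\right)}$ ($d{\left(G \right)} = \frac{4 \frac{1}{1 + \left(G - 5\right)}}{G} = \frac{4 \frac{1}{1 + \left(-5 + G\right)}}{G} = \frac{4 \frac{1}{-4 + G}}{G} = \frac{4}{G \left(-4 + G\right)}$)
$d{\left(-4 \right)} + 104 \left(-107\right) = \frac{4}{\left(-4\right) \left(-4 - 4\right)} + 104 \left(-107\right) = 4 \left(- \frac{1}{4}\right) \frac{1}{-8} - 11128 = 4 \left(- \frac{1}{4}\right) \left(- \frac{1}{8}\right) - 11128 = \frac{1}{8} - 11128 = - \frac{89023}{8}$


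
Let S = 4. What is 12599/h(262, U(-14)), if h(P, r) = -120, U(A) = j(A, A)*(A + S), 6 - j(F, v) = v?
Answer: -12599/120 ≈ -104.99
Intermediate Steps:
j(F, v) = 6 - v
U(A) = (4 + A)*(6 - A) (U(A) = (6 - A)*(A + 4) = (6 - A)*(4 + A) = (4 + A)*(6 - A))
12599/h(262, U(-14)) = 12599/(-120) = 12599*(-1/120) = -12599/120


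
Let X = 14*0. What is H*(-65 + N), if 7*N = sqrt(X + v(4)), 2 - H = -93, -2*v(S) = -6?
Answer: -6175 + 95*sqrt(3)/7 ≈ -6151.5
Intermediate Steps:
v(S) = 3 (v(S) = -1/2*(-6) = 3)
X = 0
H = 95 (H = 2 - 1*(-93) = 2 + 93 = 95)
N = sqrt(3)/7 (N = sqrt(0 + 3)/7 = sqrt(3)/7 ≈ 0.24744)
H*(-65 + N) = 95*(-65 + sqrt(3)/7) = -6175 + 95*sqrt(3)/7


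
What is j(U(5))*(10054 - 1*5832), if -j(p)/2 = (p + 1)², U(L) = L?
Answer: -303984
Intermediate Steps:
j(p) = -2*(1 + p)² (j(p) = -2*(p + 1)² = -2*(1 + p)²)
j(U(5))*(10054 - 1*5832) = (-2*(1 + 5)²)*(10054 - 1*5832) = (-2*6²)*(10054 - 5832) = -2*36*4222 = -72*4222 = -303984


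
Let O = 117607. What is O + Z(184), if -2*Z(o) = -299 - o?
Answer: 235697/2 ≈ 1.1785e+5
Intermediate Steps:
Z(o) = 299/2 + o/2 (Z(o) = -(-299 - o)/2 = 299/2 + o/2)
O + Z(184) = 117607 + (299/2 + (1/2)*184) = 117607 + (299/2 + 92) = 117607 + 483/2 = 235697/2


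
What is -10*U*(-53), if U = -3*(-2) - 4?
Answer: 1060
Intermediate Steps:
U = 2 (U = 6 - 4 = 2)
-10*U*(-53) = -10*2*(-53) = -20*(-53) = 1060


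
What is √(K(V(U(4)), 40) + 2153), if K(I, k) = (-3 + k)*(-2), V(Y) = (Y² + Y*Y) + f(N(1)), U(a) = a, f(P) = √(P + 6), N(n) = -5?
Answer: 3*√231 ≈ 45.596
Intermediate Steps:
f(P) = √(6 + P)
V(Y) = 1 + 2*Y² (V(Y) = (Y² + Y*Y) + √(6 - 5) = (Y² + Y²) + √1 = 2*Y² + 1 = 1 + 2*Y²)
K(I, k) = 6 - 2*k
√(K(V(U(4)), 40) + 2153) = √((6 - 2*40) + 2153) = √((6 - 80) + 2153) = √(-74 + 2153) = √2079 = 3*√231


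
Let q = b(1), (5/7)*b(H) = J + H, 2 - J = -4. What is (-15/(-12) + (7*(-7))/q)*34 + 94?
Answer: -67/2 ≈ -33.500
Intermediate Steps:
J = 6 (J = 2 - 1*(-4) = 2 + 4 = 6)
b(H) = 42/5 + 7*H/5 (b(H) = 7*(6 + H)/5 = 42/5 + 7*H/5)
q = 49/5 (q = 42/5 + (7/5)*1 = 42/5 + 7/5 = 49/5 ≈ 9.8000)
(-15/(-12) + (7*(-7))/q)*34 + 94 = (-15/(-12) + (7*(-7))/(49/5))*34 + 94 = (-15*(-1/12) - 49*5/49)*34 + 94 = (5/4 - 5)*34 + 94 = -15/4*34 + 94 = -255/2 + 94 = -67/2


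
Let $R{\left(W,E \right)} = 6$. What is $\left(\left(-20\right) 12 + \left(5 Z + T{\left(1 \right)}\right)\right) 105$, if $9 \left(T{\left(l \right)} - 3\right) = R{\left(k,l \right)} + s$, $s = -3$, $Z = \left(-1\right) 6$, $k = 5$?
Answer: $-28000$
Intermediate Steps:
$Z = -6$
$T{\left(l \right)} = \frac{10}{3}$ ($T{\left(l \right)} = 3 + \frac{6 - 3}{9} = 3 + \frac{1}{9} \cdot 3 = 3 + \frac{1}{3} = \frac{10}{3}$)
$\left(\left(-20\right) 12 + \left(5 Z + T{\left(1 \right)}\right)\right) 105 = \left(\left(-20\right) 12 + \left(5 \left(-6\right) + \frac{10}{3}\right)\right) 105 = \left(-240 + \left(-30 + \frac{10}{3}\right)\right) 105 = \left(-240 - \frac{80}{3}\right) 105 = \left(- \frac{800}{3}\right) 105 = -28000$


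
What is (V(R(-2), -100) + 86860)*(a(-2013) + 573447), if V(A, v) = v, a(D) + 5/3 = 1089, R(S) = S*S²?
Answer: 49846598760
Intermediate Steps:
R(S) = S³
a(D) = 3262/3 (a(D) = -5/3 + 1089 = 3262/3)
(V(R(-2), -100) + 86860)*(a(-2013) + 573447) = (-100 + 86860)*(3262/3 + 573447) = 86760*(1723603/3) = 49846598760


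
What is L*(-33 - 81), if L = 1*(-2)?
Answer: 228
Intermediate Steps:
L = -2
L*(-33 - 81) = -2*(-33 - 81) = -2*(-114) = 228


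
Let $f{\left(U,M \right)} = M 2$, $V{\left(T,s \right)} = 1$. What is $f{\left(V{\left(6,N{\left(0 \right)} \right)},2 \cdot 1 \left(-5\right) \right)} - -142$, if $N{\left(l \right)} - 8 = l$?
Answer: $122$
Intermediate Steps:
$N{\left(l \right)} = 8 + l$
$f{\left(U,M \right)} = 2 M$
$f{\left(V{\left(6,N{\left(0 \right)} \right)},2 \cdot 1 \left(-5\right) \right)} - -142 = 2 \cdot 2 \cdot 1 \left(-5\right) - -142 = 2 \cdot 2 \left(-5\right) + 142 = 2 \left(-10\right) + 142 = -20 + 142 = 122$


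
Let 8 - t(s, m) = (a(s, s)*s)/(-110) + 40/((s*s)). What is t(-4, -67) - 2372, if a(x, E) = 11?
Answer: -23669/10 ≈ -2366.9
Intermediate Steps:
t(s, m) = 8 - 40/s² + s/10 (t(s, m) = 8 - ((11*s)/(-110) + 40/((s*s))) = 8 - ((11*s)*(-1/110) + 40/(s²)) = 8 - (-s/10 + 40/s²) = 8 - (40/s² - s/10) = 8 + (-40/s² + s/10) = 8 - 40/s² + s/10)
t(-4, -67) - 2372 = (8 - 40/(-4)² + (⅒)*(-4)) - 2372 = (8 - 40*1/16 - ⅖) - 2372 = (8 - 5/2 - ⅖) - 2372 = 51/10 - 2372 = -23669/10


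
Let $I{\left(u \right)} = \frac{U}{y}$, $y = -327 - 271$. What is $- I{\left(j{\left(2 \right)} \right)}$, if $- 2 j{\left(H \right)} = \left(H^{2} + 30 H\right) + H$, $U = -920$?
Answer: $- \frac{20}{13} \approx -1.5385$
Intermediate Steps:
$y = -598$
$j{\left(H \right)} = - \frac{31 H}{2} - \frac{H^{2}}{2}$ ($j{\left(H \right)} = - \frac{\left(H^{2} + 30 H\right) + H}{2} = - \frac{H^{2} + 31 H}{2} = - \frac{31 H}{2} - \frac{H^{2}}{2}$)
$I{\left(u \right)} = \frac{20}{13}$ ($I{\left(u \right)} = - \frac{920}{-598} = \left(-920\right) \left(- \frac{1}{598}\right) = \frac{20}{13}$)
$- I{\left(j{\left(2 \right)} \right)} = \left(-1\right) \frac{20}{13} = - \frac{20}{13}$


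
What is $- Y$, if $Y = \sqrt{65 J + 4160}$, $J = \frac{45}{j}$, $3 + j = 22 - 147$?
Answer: $- \frac{\sqrt{1059110}}{16} \approx -64.321$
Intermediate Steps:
$j = -128$ ($j = -3 + \left(22 - 147\right) = -3 - 125 = -128$)
$J = - \frac{45}{128}$ ($J = \frac{45}{-128} = 45 \left(- \frac{1}{128}\right) = - \frac{45}{128} \approx -0.35156$)
$Y = \frac{\sqrt{1059110}}{16}$ ($Y = \sqrt{65 \left(- \frac{45}{128}\right) + 4160} = \sqrt{- \frac{2925}{128} + 4160} = \sqrt{\frac{529555}{128}} = \frac{\sqrt{1059110}}{16} \approx 64.321$)
$- Y = - \frac{\sqrt{1059110}}{16}$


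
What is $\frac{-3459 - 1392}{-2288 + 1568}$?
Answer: $\frac{539}{80} \approx 6.7375$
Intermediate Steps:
$\frac{-3459 - 1392}{-2288 + 1568} = \frac{-3459 - 1392}{-720} = \left(-4851\right) \left(- \frac{1}{720}\right) = \frac{539}{80}$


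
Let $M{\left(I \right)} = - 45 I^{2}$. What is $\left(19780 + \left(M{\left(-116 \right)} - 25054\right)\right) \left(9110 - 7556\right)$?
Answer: $-949173876$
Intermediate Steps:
$\left(19780 + \left(M{\left(-116 \right)} - 25054\right)\right) \left(9110 - 7556\right) = \left(19780 - \left(25054 + 45 \left(-116\right)^{2}\right)\right) \left(9110 - 7556\right) = \left(19780 - 630574\right) 1554 = \left(-610794\right) 1554 = -949173876$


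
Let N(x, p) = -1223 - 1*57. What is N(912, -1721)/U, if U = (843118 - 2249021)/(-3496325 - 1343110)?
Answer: -6194476800/1405903 ≈ -4406.0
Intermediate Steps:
N(x, p) = -1280 (N(x, p) = -1223 - 57 = -1280)
U = 1405903/4839435 (U = -1405903/(-4839435) = -1405903*(-1/4839435) = 1405903/4839435 ≈ 0.29051)
N(912, -1721)/U = -1280/1405903/4839435 = -1280*4839435/1405903 = -6194476800/1405903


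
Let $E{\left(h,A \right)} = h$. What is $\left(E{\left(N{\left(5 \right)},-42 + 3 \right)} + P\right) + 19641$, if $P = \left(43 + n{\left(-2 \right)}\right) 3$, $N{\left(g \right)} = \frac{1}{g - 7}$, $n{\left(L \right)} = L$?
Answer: $\frac{39527}{2} \approx 19764.0$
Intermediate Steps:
$N{\left(g \right)} = \frac{1}{-7 + g}$
$P = 123$ ($P = \left(43 - 2\right) 3 = 41 \cdot 3 = 123$)
$\left(E{\left(N{\left(5 \right)},-42 + 3 \right)} + P\right) + 19641 = \left(\frac{1}{-7 + 5} + 123\right) + 19641 = \left(\frac{1}{-2} + 123\right) + 19641 = \left(- \frac{1}{2} + 123\right) + 19641 = \frac{245}{2} + 19641 = \frac{39527}{2}$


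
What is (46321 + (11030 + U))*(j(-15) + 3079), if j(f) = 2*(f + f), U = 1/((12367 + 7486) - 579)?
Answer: 3337151805325/19274 ≈ 1.7314e+8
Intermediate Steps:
U = 1/19274 (U = 1/(19853 - 579) = 1/19274 ≈ 5.1883e-5)
j(f) = 4*f (j(f) = 2*(2*f) = 4*f)
(46321 + (11030 + U))*(j(-15) + 3079) = (46321 + (11030 + 1/19274))*(4*(-15) + 3079) = (46321 + 212592221/19274)*(-60 + 3079) = (1105383175/19274)*3019 = 3337151805325/19274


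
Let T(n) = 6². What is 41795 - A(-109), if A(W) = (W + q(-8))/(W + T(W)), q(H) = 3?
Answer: 3050929/73 ≈ 41794.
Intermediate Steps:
T(n) = 36
A(W) = (3 + W)/(36 + W) (A(W) = (W + 3)/(W + 36) = (3 + W)/(36 + W))
41795 - A(-109) = 41795 - (3 - 109)/(36 - 109) = 41795 - (-106)/(-73) = 41795 - (-1)*(-106)/73 = 41795 - 1*106/73 = 41795 - 106/73 = 3050929/73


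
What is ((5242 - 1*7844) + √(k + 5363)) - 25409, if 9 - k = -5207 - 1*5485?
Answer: -28011 + 8*√251 ≈ -27884.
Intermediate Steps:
k = 10701 (k = 9 - (-5207 - 1*5485) = 9 - (-5207 - 5485) = 9 - 1*(-10692) = 9 + 10692 = 10701)
((5242 - 1*7844) + √(k + 5363)) - 25409 = ((5242 - 1*7844) + √(10701 + 5363)) - 25409 = ((5242 - 7844) + √16064) - 25409 = (-2602 + 8*√251) - 25409 = -28011 + 8*√251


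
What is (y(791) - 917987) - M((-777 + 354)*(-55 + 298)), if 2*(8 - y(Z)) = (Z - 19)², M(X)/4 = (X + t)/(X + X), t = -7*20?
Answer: -124988648977/102789 ≈ -1.2160e+6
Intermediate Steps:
t = -140
M(X) = 2*(-140 + X)/X (M(X) = 4*((X - 140)/(X + X)) = 4*((-140 + X)/((2*X))) = 4*((-140 + X)*(1/(2*X))) = 4*((-140 + X)/(2*X)) = 2*(-140 + X)/X)
y(Z) = 8 - (-19 + Z)²/2 (y(Z) = 8 - (Z - 19)²/2 = 8 - (-19 + Z)²/2)
(y(791) - 917987) - M((-777 + 354)*(-55 + 298)) = ((8 - (-19 + 791)²/2) - 917987) - (2 - 280*1/((-777 + 354)*(-55 + 298))) = ((8 - ½*772²) - 917987) - (2 - 280/((-423*243))) = ((8 - ½*595984) - 917987) - (2 - 280/(-102789)) = ((8 - 297992) - 917987) - (2 - 280*(-1/102789)) = (-297984 - 917987) - (2 + 280/102789) = -1215971 - 1*205858/102789 = -1215971 - 205858/102789 = -124988648977/102789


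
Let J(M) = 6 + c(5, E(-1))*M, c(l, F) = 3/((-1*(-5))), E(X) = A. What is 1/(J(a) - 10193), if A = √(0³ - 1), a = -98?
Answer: -5/51229 ≈ -9.7601e-5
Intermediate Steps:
A = I (A = √(0 - 1) = √(-1) = I ≈ 1.0*I)
E(X) = I
c(l, F) = ⅗ (c(l, F) = 3/5 = 3*(⅕) = ⅗)
J(M) = 6 + 3*M/5
1/(J(a) - 10193) = 1/((6 + (⅗)*(-98)) - 10193) = 1/((6 - 294/5) - 10193) = 1/(-264/5 - 10193) = 1/(-51229/5) = -5/51229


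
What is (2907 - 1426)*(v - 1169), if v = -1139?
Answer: -3418148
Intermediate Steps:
(2907 - 1426)*(v - 1169) = (2907 - 1426)*(-1139 - 1169) = 1481*(-2308) = -3418148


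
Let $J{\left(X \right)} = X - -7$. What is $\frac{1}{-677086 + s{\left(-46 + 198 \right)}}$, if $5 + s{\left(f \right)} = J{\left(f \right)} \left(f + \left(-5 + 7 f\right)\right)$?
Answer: $- \frac{1}{484542} \approx -2.0638 \cdot 10^{-6}$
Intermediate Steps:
$J{\left(X \right)} = 7 + X$ ($J{\left(X \right)} = X + 7 = 7 + X$)
$s{\left(f \right)} = -5 + \left(-5 + 8 f\right) \left(7 + f\right)$ ($s{\left(f \right)} = -5 + \left(7 + f\right) \left(f + \left(-5 + 7 f\right)\right) = -5 + \left(7 + f\right) \left(-5 + 8 f\right) = -5 + \left(-5 + 8 f\right) \left(7 + f\right)$)
$\frac{1}{-677086 + s{\left(-46 + 198 \right)}} = \frac{1}{-677086 + \left(-40 + 8 \left(-46 + 198\right)^{2} + 51 \left(-46 + 198\right)\right)} = \frac{1}{-677086 + \left(-40 + 8 \cdot 152^{2} + 51 \cdot 152\right)} = \frac{1}{-677086 + \left(-40 + 8 \cdot 23104 + 7752\right)} = \frac{1}{-677086 + \left(-40 + 184832 + 7752\right)} = \frac{1}{-677086 + 192544} = \frac{1}{-484542} = - \frac{1}{484542}$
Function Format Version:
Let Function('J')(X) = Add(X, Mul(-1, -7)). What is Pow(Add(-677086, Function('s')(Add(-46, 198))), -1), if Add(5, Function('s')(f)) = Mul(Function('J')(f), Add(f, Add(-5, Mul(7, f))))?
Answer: Rational(-1, 484542) ≈ -2.0638e-6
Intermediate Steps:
Function('J')(X) = Add(7, X) (Function('J')(X) = Add(X, 7) = Add(7, X))
Function('s')(f) = Add(-5, Mul(Add(-5, Mul(8, f)), Add(7, f))) (Function('s')(f) = Add(-5, Mul(Add(7, f), Add(f, Add(-5, Mul(7, f))))) = Add(-5, Mul(Add(7, f), Add(-5, Mul(8, f)))) = Add(-5, Mul(Add(-5, Mul(8, f)), Add(7, f))))
Pow(Add(-677086, Function('s')(Add(-46, 198))), -1) = Pow(Add(-677086, Add(-40, Mul(8, Pow(Add(-46, 198), 2)), Mul(51, Add(-46, 198)))), -1) = Pow(Add(-677086, Add(-40, Mul(8, Pow(152, 2)), Mul(51, 152))), -1) = Pow(Add(-677086, Add(-40, Mul(8, 23104), 7752)), -1) = Pow(Add(-677086, Add(-40, 184832, 7752)), -1) = Pow(Add(-677086, 192544), -1) = Pow(-484542, -1) = Rational(-1, 484542)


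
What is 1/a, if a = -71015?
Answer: -1/71015 ≈ -1.4082e-5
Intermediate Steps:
1/a = 1/(-71015) = -1/71015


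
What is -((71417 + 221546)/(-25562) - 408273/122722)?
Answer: 11597319928/784254941 ≈ 14.788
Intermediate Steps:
-((71417 + 221546)/(-25562) - 408273/122722) = -(292963*(-1/25562) - 408273*1/122722) = -(-292963/25562 - 408273/122722) = -1*(-11597319928/784254941) = 11597319928/784254941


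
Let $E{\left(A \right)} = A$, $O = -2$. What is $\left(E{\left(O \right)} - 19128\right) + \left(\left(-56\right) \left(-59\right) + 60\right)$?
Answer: $-15766$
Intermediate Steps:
$\left(E{\left(O \right)} - 19128\right) + \left(\left(-56\right) \left(-59\right) + 60\right) = \left(-2 - 19128\right) + \left(\left(-56\right) \left(-59\right) + 60\right) = -19130 + \left(3304 + 60\right) = -19130 + 3364 = -15766$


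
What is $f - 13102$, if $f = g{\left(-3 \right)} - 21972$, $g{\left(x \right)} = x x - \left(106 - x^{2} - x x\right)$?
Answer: $-35153$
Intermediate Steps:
$g{\left(x \right)} = -106 + 3 x^{2}$ ($g{\left(x \right)} = x^{2} + \left(\left(x^{2} + x^{2}\right) - 106\right) = x^{2} + \left(2 x^{2} - 106\right) = x^{2} + \left(-106 + 2 x^{2}\right) = -106 + 3 x^{2}$)
$f = -22051$ ($f = \left(-106 + 3 \left(-3\right)^{2}\right) - 21972 = \left(-106 + 3 \cdot 9\right) - 21972 = \left(-106 + 27\right) - 21972 = -79 - 21972 = -22051$)
$f - 13102 = -22051 - 13102 = -35153$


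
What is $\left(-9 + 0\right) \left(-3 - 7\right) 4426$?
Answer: $398340$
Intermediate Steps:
$\left(-9 + 0\right) \left(-3 - 7\right) 4426 = \left(-9\right) \left(-10\right) 4426 = 90 \cdot 4426 = 398340$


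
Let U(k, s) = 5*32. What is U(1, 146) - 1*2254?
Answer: -2094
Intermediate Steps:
U(k, s) = 160
U(1, 146) - 1*2254 = 160 - 1*2254 = 160 - 2254 = -2094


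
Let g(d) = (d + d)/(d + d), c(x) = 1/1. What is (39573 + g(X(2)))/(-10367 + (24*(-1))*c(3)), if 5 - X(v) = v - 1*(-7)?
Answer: -39574/10391 ≈ -3.8085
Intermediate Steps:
c(x) = 1
X(v) = -2 - v (X(v) = 5 - (v - 1*(-7)) = 5 - (v + 7) = 5 - (7 + v) = 5 + (-7 - v) = -2 - v)
g(d) = 1 (g(d) = (2*d)/((2*d)) = (2*d)*(1/(2*d)) = 1)
(39573 + g(X(2)))/(-10367 + (24*(-1))*c(3)) = (39573 + 1)/(-10367 + (24*(-1))*1) = 39574/(-10367 - 24*1) = 39574/(-10367 - 24) = 39574/(-10391) = 39574*(-1/10391) = -39574/10391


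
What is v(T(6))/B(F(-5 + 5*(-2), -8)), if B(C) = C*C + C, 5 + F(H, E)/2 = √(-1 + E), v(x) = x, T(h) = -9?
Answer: -27/884 - 57*I/884 ≈ -0.030543 - 0.06448*I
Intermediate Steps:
F(H, E) = -10 + 2*√(-1 + E)
B(C) = C + C² (B(C) = C² + C = C + C²)
v(T(6))/B(F(-5 + 5*(-2), -8)) = -9*1/((1 + (-10 + 2*√(-1 - 8)))*(-10 + 2*√(-1 - 8))) = -9*1/((1 + (-10 + 2*√(-9)))*(-10 + 2*√(-9))) = -9*1/((1 + (-10 + 2*(3*I)))*(-10 + 2*(3*I))) = -9*(-10 - 6*I)/(136*(1 + (-10 + 6*I))) = -9*(-10 - 6*I)*(-9 - 6*I)/15912 = -(-10 - 6*I)*(-9 - 6*I)/1768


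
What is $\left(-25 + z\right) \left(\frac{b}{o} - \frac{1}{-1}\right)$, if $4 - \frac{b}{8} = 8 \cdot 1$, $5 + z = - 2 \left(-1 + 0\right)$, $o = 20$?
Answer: $\frac{84}{5} \approx 16.8$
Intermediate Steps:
$z = -3$ ($z = -5 - 2 \left(-1 + 0\right) = -5 - -2 = -5 + 2 = -3$)
$b = -32$ ($b = 32 - 8 \cdot 8 \cdot 1 = 32 - 64 = -32$)
$\left(-25 + z\right) \left(\frac{b}{o} - \frac{1}{-1}\right) = \left(-25 - 3\right) \left(- \frac{32}{20} - \frac{1}{-1}\right) = - 28 \left(\left(-32\right) \frac{1}{20} - -1\right) = - 28 \left(- \frac{8}{5} + 1\right) = \left(-28\right) \left(- \frac{3}{5}\right) = \frac{84}{5}$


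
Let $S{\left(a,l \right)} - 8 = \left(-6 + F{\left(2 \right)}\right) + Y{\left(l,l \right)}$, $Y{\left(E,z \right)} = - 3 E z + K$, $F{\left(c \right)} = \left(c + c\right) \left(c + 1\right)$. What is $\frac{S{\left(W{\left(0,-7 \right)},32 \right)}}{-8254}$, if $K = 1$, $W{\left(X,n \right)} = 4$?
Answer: $\frac{3057}{8254} \approx 0.37037$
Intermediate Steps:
$F{\left(c \right)} = 2 c \left(1 + c\right)$
$Y{\left(E,z \right)} = 1 - 3 E z$ ($Y{\left(E,z \right)} = - 3 E z + 1 = 1 - 3 E z$)
$S{\left(a,l \right)} = 15 - 3 l^{2}$ ($S{\left(a,l \right)} = 8 - \left(5 - 4 \left(1 + 2\right) + 3 l l\right) = 8 - \left(5 - 12 + 3 l^{2}\right) = 8 + \left(\left(-6 + 12\right) - \left(-1 + 3 l^{2}\right)\right) = 8 + \left(6 - \left(-1 + 3 l^{2}\right)\right) = 8 - \left(-7 + 3 l^{2}\right) = 15 - 3 l^{2}$)
$\frac{S{\left(W{\left(0,-7 \right)},32 \right)}}{-8254} = \frac{15 - 3 \cdot 32^{2}}{-8254} = \left(15 - 3072\right) \left(- \frac{1}{8254}\right) = \left(-3057\right) \left(- \frac{1}{8254}\right) = \frac{3057}{8254}$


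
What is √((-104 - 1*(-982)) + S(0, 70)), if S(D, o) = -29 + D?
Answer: √849 ≈ 29.138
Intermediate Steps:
√((-104 - 1*(-982)) + S(0, 70)) = √((-104 - 1*(-982)) + (-29 + 0)) = √((-104 + 982) - 29) = √(878 - 29) = √849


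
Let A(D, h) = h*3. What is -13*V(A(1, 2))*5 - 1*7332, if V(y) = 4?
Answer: -7592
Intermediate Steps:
A(D, h) = 3*h
-13*V(A(1, 2))*5 - 1*7332 = -13*4*5 - 1*7332 = -52*5 - 7332 = -260 - 7332 = -7592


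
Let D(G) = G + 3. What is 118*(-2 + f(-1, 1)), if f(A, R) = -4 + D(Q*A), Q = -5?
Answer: 236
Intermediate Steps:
D(G) = 3 + G
f(A, R) = -1 - 5*A (f(A, R) = -4 + (3 - 5*A) = -1 - 5*A)
118*(-2 + f(-1, 1)) = 118*(-2 + (-1 - 5*(-1))) = 118*(-2 + (-1 + 5)) = 118*(-2 + 4) = 118*2 = 236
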